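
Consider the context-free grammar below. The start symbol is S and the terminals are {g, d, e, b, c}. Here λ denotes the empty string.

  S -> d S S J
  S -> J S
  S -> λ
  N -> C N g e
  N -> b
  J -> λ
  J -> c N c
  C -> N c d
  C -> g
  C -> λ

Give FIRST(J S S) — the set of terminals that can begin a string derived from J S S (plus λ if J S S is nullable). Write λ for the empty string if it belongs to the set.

FIRST(J): from J->λ we get {λ}; from J->c N c we get {c}. So FIRST(J) = {λ, c}.
FIRST(S): from S->d S S J we get {d}; from S->J S we get {λ, c, d}; from S->λ we get {λ}. So FIRST(S) = {λ, c, d}.
FIRST(N): from N->C N g e we get {b, g}; from N->b we get {b}. So FIRST(N) = {b, g}.
FIRST(C): from C->N c d we get {b, g}; from C->g we get {g}; from C->λ we get {λ}. So FIRST(C) = {λ, b, g}.
FIRST(J S S): take FIRST of each symbol in turn, carrying on past any symbol whose FIRST contains λ; result {λ, c, d}.

{λ, c, d}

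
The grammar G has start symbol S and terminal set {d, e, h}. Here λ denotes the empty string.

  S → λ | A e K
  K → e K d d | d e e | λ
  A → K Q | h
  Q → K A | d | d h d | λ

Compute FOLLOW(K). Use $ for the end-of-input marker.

{$, d, e, h}

FIRST(K) = {λ, d, e}
FIRST(S) = {λ, d, e, h}  (via A e K)
FIRST(A) = {λ, d, e, h}  (via K Q)
FIRST(Q) = {λ, d, e, h}  (via K A)
FOLLOW(S) includes $ since S is the start symbol.
FOLLOW(S): S appears on no right-hand side. Thus FOLLOW(S) = {$}.
FOLLOW(K): in S→A e K, the suffix after K is empty, so FOLLOW(K) ⊇ FOLLOW(S) = {$}; in K→e K d d, K is followed by d d with FIRST {d}; in A→K Q, K is followed by Q with FIRST {λ, d, e, h}; in A→K Q, the suffix after K is nullable, so FOLLOW(K) ⊇ FOLLOW(A) = {e}; in Q→K A, K is followed by A with FIRST {λ, d, e, h}; in Q→K A, the suffix after K is nullable, so FOLLOW(K) ⊇ FOLLOW(Q) = {e}. Thus FOLLOW(K) = {$, d, e, h}.
FOLLOW(A): in S→A e K, A is followed by e K with FIRST {e}; in Q→K A, the suffix after A is empty, so FOLLOW(A) ⊇ FOLLOW(Q) = {e}. Thus FOLLOW(A) = {e}.
FOLLOW(Q): in A→K Q, the suffix after Q is empty, so FOLLOW(Q) ⊇ FOLLOW(A) = {e}. Thus FOLLOW(Q) = {e}.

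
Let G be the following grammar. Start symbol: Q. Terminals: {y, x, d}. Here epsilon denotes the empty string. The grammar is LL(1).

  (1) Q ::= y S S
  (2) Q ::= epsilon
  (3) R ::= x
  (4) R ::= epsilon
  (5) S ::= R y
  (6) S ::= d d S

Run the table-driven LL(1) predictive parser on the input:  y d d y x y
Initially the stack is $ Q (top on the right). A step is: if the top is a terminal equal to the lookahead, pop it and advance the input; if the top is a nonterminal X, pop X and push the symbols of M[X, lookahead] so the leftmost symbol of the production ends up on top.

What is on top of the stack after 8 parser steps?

S

step 1: stack=$ Q  input=y d d y x y $  — expand Q ::= y S S
step 2: stack=$ S S y  input=y d d y x y $  — match y
step 3: stack=$ S S  input=d d y x y $  — expand S ::= d d S
step 4: stack=$ S S d d  input=d d y x y $  — match d
step 5: stack=$ S S d  input=d y x y $  — match d
step 6: stack=$ S S  input=y x y $  — expand S ::= R y
step 7: stack=$ S y R  input=y x y $  — expand R ::= epsilon
step 8: stack=$ S y  input=y x y $  — match y
Stack after step 8: $ S (top = S).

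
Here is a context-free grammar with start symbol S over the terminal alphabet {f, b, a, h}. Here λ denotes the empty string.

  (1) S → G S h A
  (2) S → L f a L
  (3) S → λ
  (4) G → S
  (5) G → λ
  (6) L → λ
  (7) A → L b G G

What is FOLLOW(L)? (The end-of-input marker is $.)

FIRST(L): from L→λ we get {λ}. So FIRST(L) = {λ}.
FIRST(A): from A→L b G G we get {b}. So FIRST(A) = {b}.
FIRST(S): from S→G S h A we get {f, h}; from S→L f a L we get {f}; from S→λ we get {λ}. So FIRST(S) = {λ, f, h}.
FIRST(G): from G→S we get {λ, f, h}; from G→λ we get {λ}. So FIRST(G) = {λ, f, h}.
FOLLOW(S) includes $ since S is the start symbol.
FOLLOW(S): in S→G S h A, S is followed by h A with FIRST {h}; in G→S, the suffix after S is empty, so FOLLOW(S) ⊇ FOLLOW(G) = {$, f, h}. Thus FOLLOW(S) = {$, f, h}.
FOLLOW(L): in S→L f a L (occurrence 1), L is followed by f a L with FIRST {f}; in S→L f a L (occurrence 2), the suffix after L is empty, so FOLLOW(L) ⊇ FOLLOW(S) = {$, f, h}; in A→L b G G, L is followed by b G G with FIRST {b}. Thus FOLLOW(L) = {$, b, f, h}.
FOLLOW(A): in S→G S h A, the suffix after A is empty, so FOLLOW(A) ⊇ FOLLOW(S) = {$, f, h}. Thus FOLLOW(A) = {$, f, h}.
FOLLOW(G): in S→G S h A, G is followed by S h A with FIRST {f, h}; in A→L b G G (occurrence 1), G is followed by G with FIRST {λ, f, h}; in A→L b G G (occurrence 1), the suffix after G is nullable, so FOLLOW(G) ⊇ FOLLOW(A) = {$, f, h}; in A→L b G G (occurrence 2), the suffix after G is empty, so FOLLOW(G) ⊇ FOLLOW(A) = {$, f, h}. Thus FOLLOW(G) = {$, f, h}.

{$, b, f, h}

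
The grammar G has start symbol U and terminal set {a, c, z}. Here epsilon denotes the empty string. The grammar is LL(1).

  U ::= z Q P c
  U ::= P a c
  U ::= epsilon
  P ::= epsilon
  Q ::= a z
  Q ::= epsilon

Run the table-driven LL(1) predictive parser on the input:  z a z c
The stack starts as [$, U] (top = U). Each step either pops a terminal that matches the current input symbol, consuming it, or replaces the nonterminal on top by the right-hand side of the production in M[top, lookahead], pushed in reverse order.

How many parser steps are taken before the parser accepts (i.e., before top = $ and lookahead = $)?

     Stack      Input      Action
  1  $ U        z a z c $  expand U ::= z Q P c
  2  $ c P Q z  z a z c $  match z
  3  $ c P Q    a z c $    expand Q ::= a z
  4  $ c P z a  a z c $    match a
  5  $ c P z    z c $      match z
  6  $ c P      c $        expand P ::= epsilon
  7  $ c        c $        match c
Accept reached after 7 steps.

7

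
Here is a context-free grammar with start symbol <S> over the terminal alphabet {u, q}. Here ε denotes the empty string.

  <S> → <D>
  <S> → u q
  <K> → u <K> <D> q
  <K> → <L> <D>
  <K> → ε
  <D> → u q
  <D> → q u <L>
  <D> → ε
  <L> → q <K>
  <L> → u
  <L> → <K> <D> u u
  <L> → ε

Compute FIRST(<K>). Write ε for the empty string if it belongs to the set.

{ε, q, u}

FIRST(<D>): from <D>→u q we get {u}; from <D>→q u <L> we get {q}; from <D>→ε we get {ε}. So FIRST(<D>) = {ε, q, u}.
FIRST(<S>): from <S>→<D> we get {ε, q, u}; from <S>→u q we get {u}. So FIRST(<S>) = {ε, q, u}.
FIRST(<K>): from <K>→u <K> <D> q we get {u}; from <K>→<L> <D> we get {ε, q, u}; from <K>→ε we get {ε}. So FIRST(<K>) = {ε, q, u}.
FIRST(<L>): from <L>→q <K> we get {q}; from <L>→u we get {u}; from <L>→<K> <D> u u we get {q, u}; from <L>→ε we get {ε}. So FIRST(<L>) = {ε, q, u}.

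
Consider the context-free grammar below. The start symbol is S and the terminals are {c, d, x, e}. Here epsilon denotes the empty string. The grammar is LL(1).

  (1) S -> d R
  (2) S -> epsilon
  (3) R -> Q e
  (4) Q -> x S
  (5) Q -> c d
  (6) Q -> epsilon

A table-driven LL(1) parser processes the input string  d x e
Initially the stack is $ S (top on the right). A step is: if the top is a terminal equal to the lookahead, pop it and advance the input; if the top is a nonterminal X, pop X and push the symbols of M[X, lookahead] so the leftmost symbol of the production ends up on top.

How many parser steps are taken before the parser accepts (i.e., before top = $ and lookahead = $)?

7

step 1: stack=$ S  input=d x e $  — expand S -> d R
step 2: stack=$ R d  input=d x e $  — match d
step 3: stack=$ R  input=x e $  — expand R -> Q e
step 4: stack=$ e Q  input=x e $  — expand Q -> x S
step 5: stack=$ e S x  input=x e $  — match x
step 6: stack=$ e S  input=e $  — expand S -> epsilon
step 7: stack=$ e  input=e $  — match e
Accept reached after 7 steps.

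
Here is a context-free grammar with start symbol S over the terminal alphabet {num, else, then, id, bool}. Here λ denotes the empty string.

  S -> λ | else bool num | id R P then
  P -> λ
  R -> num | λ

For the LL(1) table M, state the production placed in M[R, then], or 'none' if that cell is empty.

R -> λ

FIRST(S) = {λ, else, id}
FIRST(P) = {λ}
FIRST(R) = {λ, num}
FOLLOW(S) includes $ since S is the start symbol.
FOLLOW(R): in S->id R P then, R is followed by P then with FIRST {then}. Thus FOLLOW(R) = {then}.
For R -> num: FIRST(num) = {num}, so it goes in M[R, t] for t ∈ {num}.
For R -> λ: FIRST(λ) = {λ}, so it goes in M[R, t] for t ∈ {}; since λ ∈ FIRST, also for every t ∈ FOLLOW(R) = {then}.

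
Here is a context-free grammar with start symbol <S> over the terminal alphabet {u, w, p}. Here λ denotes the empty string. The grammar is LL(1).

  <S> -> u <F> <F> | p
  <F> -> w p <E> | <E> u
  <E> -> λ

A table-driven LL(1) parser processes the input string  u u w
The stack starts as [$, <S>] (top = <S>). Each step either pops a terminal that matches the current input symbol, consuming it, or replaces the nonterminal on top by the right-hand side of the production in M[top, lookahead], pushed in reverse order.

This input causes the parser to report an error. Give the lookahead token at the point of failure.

step 1: stack=$ <S>  input=u u w $  — expand <S> -> u <F> <F>
step 2: stack=$ <F> <F> u  input=u u w $  — match u
step 3: stack=$ <F> <F>  input=u w $  — expand <F> -> <E> u
step 4: stack=$ <F> u <E>  input=u w $  — expand <E> -> λ
step 5: stack=$ <F> u  input=u w $  — match u
step 6: stack=$ <F>  input=w $  — expand <F> -> w p <E>
step 7: stack=$ <E> p w  input=w $  — match w
step 8: stack=$ <E> p  input=$  — error: top is terminal p but lookahead is $

$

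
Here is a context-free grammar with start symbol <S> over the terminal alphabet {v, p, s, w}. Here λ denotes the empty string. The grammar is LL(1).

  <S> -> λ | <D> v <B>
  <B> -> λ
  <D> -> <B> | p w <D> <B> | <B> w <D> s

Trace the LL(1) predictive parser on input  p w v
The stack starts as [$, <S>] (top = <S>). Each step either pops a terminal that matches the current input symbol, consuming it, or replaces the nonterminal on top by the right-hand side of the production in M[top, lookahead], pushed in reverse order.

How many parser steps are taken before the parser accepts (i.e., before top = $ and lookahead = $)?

step 1: stack=$ <S>  input=p w v $  — expand <S> -> <D> v <B>
step 2: stack=$ <B> v <D>  input=p w v $  — expand <D> -> p w <D> <B>
step 3: stack=$ <B> v <B> <D> w p  input=p w v $  — match p
step 4: stack=$ <B> v <B> <D> w  input=w v $  — match w
step 5: stack=$ <B> v <B> <D>  input=v $  — expand <D> -> <B>
step 6: stack=$ <B> v <B> <B>  input=v $  — expand <B> -> λ
step 7: stack=$ <B> v <B>  input=v $  — expand <B> -> λ
step 8: stack=$ <B> v  input=v $  — match v
step 9: stack=$ <B>  input=$  — expand <B> -> λ
Accept reached after 9 steps.

9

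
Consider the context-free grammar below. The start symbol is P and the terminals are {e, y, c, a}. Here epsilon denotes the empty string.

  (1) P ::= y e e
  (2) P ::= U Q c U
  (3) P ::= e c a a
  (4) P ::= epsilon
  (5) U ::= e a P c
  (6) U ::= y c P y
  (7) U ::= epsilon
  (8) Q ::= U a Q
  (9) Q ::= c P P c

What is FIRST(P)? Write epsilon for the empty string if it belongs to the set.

{epsilon, a, c, e, y}

FIRST(U): from U::=e a P c we get {e}; from U::=y c P y we get {y}; from U::=epsilon we get {epsilon}. So FIRST(U) = {epsilon, e, y}.
FIRST(Q): from Q::=U a Q we get {a, e, y}; from Q::=c P P c we get {c}. So FIRST(Q) = {a, c, e, y}.
FIRST(P): from P::=y e e we get {y}; from P::=U Q c U we get {a, c, e, y}; from P::=e c a a we get {e}; from P::=epsilon we get {epsilon}. So FIRST(P) = {epsilon, a, c, e, y}.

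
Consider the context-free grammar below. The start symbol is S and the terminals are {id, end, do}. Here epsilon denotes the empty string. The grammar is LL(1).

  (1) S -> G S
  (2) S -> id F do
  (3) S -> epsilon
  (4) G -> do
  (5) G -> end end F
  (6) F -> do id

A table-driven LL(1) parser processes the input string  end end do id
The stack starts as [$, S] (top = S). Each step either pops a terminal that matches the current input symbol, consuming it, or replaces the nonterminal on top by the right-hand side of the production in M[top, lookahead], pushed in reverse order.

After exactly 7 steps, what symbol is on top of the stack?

S

step 1: stack=$ S  input=end end do id $  — expand S -> G S
step 2: stack=$ S G  input=end end do id $  — expand G -> end end F
step 3: stack=$ S F end end  input=end end do id $  — match end
step 4: stack=$ S F end  input=end do id $  — match end
step 5: stack=$ S F  input=do id $  — expand F -> do id
step 6: stack=$ S id do  input=do id $  — match do
step 7: stack=$ S id  input=id $  — match id
Stack after step 7: $ S (top = S).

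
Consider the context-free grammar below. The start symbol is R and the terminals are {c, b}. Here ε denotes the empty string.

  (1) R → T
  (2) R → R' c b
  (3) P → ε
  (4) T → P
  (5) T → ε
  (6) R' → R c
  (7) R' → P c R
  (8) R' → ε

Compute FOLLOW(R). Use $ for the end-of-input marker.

{$, c}

FIRST(P) = {ε}
FIRST(T) = {ε}  (via P)
FIRST(R) = {ε, c}  (via T, R' c b)
FIRST(R') = {ε, c}  (via R c, P c R)
FOLLOW(R) includes $ since R is the start symbol.
FOLLOW(R'): in R→R' c b, R' is followed by c b with FIRST {c}. Thus FOLLOW(R') = {c}.
FOLLOW(R): in R'→R c, R is followed by c with FIRST {c}; in R'→P c R, the suffix after R is empty, so FOLLOW(R) ⊇ FOLLOW(R') = {c}. Thus FOLLOW(R) = {$, c}.
FOLLOW(T): in R→T, the suffix after T is empty, so FOLLOW(T) ⊇ FOLLOW(R) = {$, c}. Thus FOLLOW(T) = {$, c}.
FOLLOW(P): in T→P, the suffix after P is empty, so FOLLOW(P) ⊇ FOLLOW(T) = {$, c}; in R'→P c R, P is followed by c R with FIRST {c}. Thus FOLLOW(P) = {$, c}.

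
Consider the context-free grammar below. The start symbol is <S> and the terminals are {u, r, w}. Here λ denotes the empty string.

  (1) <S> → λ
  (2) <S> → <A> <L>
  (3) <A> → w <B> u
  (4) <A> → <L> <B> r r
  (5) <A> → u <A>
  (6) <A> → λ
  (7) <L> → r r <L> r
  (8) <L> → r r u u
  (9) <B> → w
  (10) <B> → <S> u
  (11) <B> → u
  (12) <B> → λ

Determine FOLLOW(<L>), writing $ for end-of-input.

FIRST(<L>): from <L>→r r <L> r we get {r}; from <L>→r r u u we get {r}. So FIRST(<L>) = {r}.
FIRST(<A>): from <A>→w <B> u we get {w}; from <A>→<L> <B> r r we get {r}; from <A>→u <A> we get {u}; from <A>→λ we get {λ}. So FIRST(<A>) = {λ, r, u, w}.
FIRST(<S>): from <S>→λ we get {λ}; from <S>→<A> <L> we get {r, u, w}. So FIRST(<S>) = {λ, r, u, w}.
FIRST(<B>): from <B>→w we get {w}; from <B>→<S> u we get {r, u, w}; from <B>→u we get {u}; from <B>→λ we get {λ}. So FIRST(<B>) = {λ, r, u, w}.
FOLLOW(<S>) includes $ since <S> is the start symbol.
FOLLOW(<S>): in <B>→<S> u, <S> is followed by u with FIRST {u}. Thus FOLLOW(<S>) = {$, u}.
FOLLOW(<A>): in <S>→<A> <L>, <A> is followed by <L> with FIRST {r}; in <A>→u <A>, the suffix after <A> is empty (adds nothing new). Thus FOLLOW(<A>) = {r}.
FOLLOW(<L>): in <S>→<A> <L>, the suffix after <L> is empty, so FOLLOW(<L>) ⊇ FOLLOW(<S>) = {$, u}; in <A>→<L> <B> r r, <L> is followed by <B> r r with FIRST {r, u, w}; in <L>→r r <L> r, <L> is followed by r with FIRST {r}. Thus FOLLOW(<L>) = {$, r, u, w}.
FOLLOW(<B>): in <A>→w <B> u, <B> is followed by u with FIRST {u}; in <A>→<L> <B> r r, <B> is followed by r r with FIRST {r}. Thus FOLLOW(<B>) = {r, u}.

{$, r, u, w}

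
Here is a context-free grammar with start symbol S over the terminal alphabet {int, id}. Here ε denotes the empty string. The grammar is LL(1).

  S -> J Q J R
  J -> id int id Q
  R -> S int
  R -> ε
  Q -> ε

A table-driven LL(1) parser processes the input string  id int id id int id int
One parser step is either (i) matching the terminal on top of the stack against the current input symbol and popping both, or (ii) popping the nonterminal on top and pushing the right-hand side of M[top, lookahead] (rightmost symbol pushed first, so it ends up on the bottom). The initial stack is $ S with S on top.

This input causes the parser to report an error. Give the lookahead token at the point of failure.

      Stack                Input                      Action
   1  $ S                  id int id id int id int $  expand S -> J Q J R
   2  $ R J Q J            id int id id int id int $  expand J -> id int id Q
   3  $ R J Q Q id int id  id int id id int id int $  match id
   4  $ R J Q Q id int     int id id int id int $     match int
   5  $ R J Q Q id         id id int id int $         match id
   6  $ R J Q Q            id int id int $            expand Q -> ε
   7  $ R J Q              id int id int $            expand Q -> ε
   8  $ R J                id int id int $            expand J -> id int id Q
   9  $ R Q id int id      id int id int $            match id
  10  $ R Q id int         int id int $               match int
  11  $ R Q id             id int $                   match id
  12  $ R Q                int $                      expand Q -> ε
  13  $ R                  int $                      expand R -> ε
  14  $                    int $                      error: stack empty but input remains

int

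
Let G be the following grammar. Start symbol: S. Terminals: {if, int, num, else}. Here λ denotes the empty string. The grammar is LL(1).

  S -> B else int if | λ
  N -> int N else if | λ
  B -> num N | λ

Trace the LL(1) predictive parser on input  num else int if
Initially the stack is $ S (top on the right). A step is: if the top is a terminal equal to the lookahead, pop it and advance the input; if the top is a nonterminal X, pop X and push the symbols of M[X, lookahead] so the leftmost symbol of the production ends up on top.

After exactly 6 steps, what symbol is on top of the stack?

step 1: stack=$ S  input=num else int if $  — expand S -> B else int if
step 2: stack=$ if int else B  input=num else int if $  — expand B -> num N
step 3: stack=$ if int else N num  input=num else int if $  — match num
step 4: stack=$ if int else N  input=else int if $  — expand N -> λ
step 5: stack=$ if int else  input=else int if $  — match else
step 6: stack=$ if int  input=int if $  — match int
Stack after step 6: $ if (top = if).

if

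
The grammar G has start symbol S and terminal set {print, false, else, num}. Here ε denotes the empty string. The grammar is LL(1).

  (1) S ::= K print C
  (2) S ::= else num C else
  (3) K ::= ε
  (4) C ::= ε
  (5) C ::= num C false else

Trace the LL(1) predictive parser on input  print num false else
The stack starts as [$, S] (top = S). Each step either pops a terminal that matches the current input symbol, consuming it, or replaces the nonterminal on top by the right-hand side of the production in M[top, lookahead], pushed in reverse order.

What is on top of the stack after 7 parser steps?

else

     Stack               Input                   Action
  1  $ S                 print num false else $  expand S ::= K print C
  2  $ C print K         print num false else $  expand K ::= ε
  3  $ C print           print num false else $  match print
  4  $ C                 num false else $        expand C ::= num C false else
  5  $ else false C num  num false else $        match num
  6  $ else false C      false else $            expand C ::= ε
  7  $ else false        false else $            match false
Stack after step 7: $ else (top = else).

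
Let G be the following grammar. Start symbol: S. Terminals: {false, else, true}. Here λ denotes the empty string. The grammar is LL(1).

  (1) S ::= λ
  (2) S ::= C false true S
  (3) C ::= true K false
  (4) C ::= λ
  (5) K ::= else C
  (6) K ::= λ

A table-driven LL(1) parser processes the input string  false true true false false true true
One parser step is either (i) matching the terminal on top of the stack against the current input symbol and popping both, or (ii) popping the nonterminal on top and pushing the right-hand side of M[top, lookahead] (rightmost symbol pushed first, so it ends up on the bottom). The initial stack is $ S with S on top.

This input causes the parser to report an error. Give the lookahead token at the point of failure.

$

      Stack                        Input                                    Action
   1  $ S                          false true true false false true true $  expand S ::= C false true S
   2  $ S true false C             false true true false false true true $  expand C ::= λ
   3  $ S true false               false true true false false true true $  match false
   4  $ S true                     true true false false true true $        match true
   5  $ S                          true false false true true $             expand S ::= C false true S
   6  $ S true false C             true false false true true $             expand C ::= true K false
   7  $ S true false false K true  true false false true true $             match true
   8  $ S true false false K       false false true true $                  expand K ::= λ
   9  $ S true false false         false false true true $                  match false
  10  $ S true false               false true true $                        match false
  11  $ S true                     true true $                              match true
  12  $ S                          true $                                   expand S ::= C false true S
  13  $ S true false C             true $                                   expand C ::= true K false
  14  $ S true false false K true  true $                                   match true
  15  $ S true false false K       $                                        error: M[K, $] is empty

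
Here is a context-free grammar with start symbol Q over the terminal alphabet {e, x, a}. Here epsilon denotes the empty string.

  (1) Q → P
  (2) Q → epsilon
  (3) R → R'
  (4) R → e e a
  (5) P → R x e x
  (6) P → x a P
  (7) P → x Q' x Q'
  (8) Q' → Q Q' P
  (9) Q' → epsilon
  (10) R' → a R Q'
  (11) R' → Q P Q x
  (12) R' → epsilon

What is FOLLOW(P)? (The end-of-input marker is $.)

{$, a, e, x}

FIRST(Q) = {epsilon, a, e, x}  (via P)
FIRST(R) = {epsilon, a, e, x}  (via R')
FIRST(P) = {a, e, x}  (via R x e x)
FIRST(Q') = {epsilon, a, e, x}  (via Q Q' P)
FIRST(R') = {epsilon, a, e, x}  (via Q P Q x)
FOLLOW(Q) includes $ since Q is the start symbol.
FOLLOW(Q): in Q'→Q Q' P, Q is followed by Q' P with FIRST {a, e, x}; in R'→Q P Q x (occurrence 1), Q is followed by P Q x with FIRST {a, e, x}; in R'→Q P Q x (occurrence 2), Q is followed by x with FIRST {x}. Thus FOLLOW(Q) = {$, a, e, x}.
FOLLOW(R): in P→R x e x, R is followed by x e x with FIRST {x}; in R'→a R Q', R is followed by Q' with FIRST {epsilon, a, e, x}; in R'→a R Q', the suffix after R is nullable, so FOLLOW(R) ⊇ FOLLOW(R') = {a, e, x}. Thus FOLLOW(R) = {a, e, x}.
FOLLOW(R'): in R→R', the suffix after R' is empty, so FOLLOW(R') ⊇ FOLLOW(R) = {a, e, x}. Thus FOLLOW(R') = {a, e, x}.
FOLLOW(P): in Q→P, the suffix after P is empty, so FOLLOW(P) ⊇ FOLLOW(Q) = {$, a, e, x}; in P→x a P, the suffix after P is empty (adds nothing new); in Q'→Q Q' P, the suffix after P is empty, so FOLLOW(P) ⊇ FOLLOW(Q') = {$, a, e, x}; in R'→Q P Q x, P is followed by Q x with FIRST {a, e, x}. Thus FOLLOW(P) = {$, a, e, x}.
FOLLOW(Q'): in P→x Q' x Q' (occurrence 1), Q' is followed by x Q' with FIRST {x}; in P→x Q' x Q' (occurrence 2), the suffix after Q' is empty, so FOLLOW(Q') ⊇ FOLLOW(P) = {$, a, e, x}; in Q'→Q Q' P, Q' is followed by P with FIRST {a, e, x}; in R'→a R Q', the suffix after Q' is empty, so FOLLOW(Q') ⊇ FOLLOW(R') = {a, e, x}. Thus FOLLOW(Q') = {$, a, e, x}.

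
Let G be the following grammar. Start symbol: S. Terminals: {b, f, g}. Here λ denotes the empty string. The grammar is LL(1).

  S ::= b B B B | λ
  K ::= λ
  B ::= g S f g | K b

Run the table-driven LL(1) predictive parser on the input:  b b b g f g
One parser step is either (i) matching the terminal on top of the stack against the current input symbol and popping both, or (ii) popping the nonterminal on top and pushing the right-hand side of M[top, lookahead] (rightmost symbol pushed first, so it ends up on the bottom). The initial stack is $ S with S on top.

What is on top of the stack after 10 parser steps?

      Stack      Input          Action
   1  $ S        b b b g f g $  expand S ::= b B B B
   2  $ B B B b  b b b g f g $  match b
   3  $ B B B    b b g f g $    expand B ::= K b
   4  $ B B b K  b b g f g $    expand K ::= λ
   5  $ B B b    b b g f g $    match b
   6  $ B B      b g f g $      expand B ::= K b
   7  $ B b K    b g f g $      expand K ::= λ
   8  $ B b      b g f g $      match b
   9  $ B        g f g $        expand B ::= g S f g
  10  $ g f S g  g f g $        match g
Stack after step 10: $ g f S (top = S).

S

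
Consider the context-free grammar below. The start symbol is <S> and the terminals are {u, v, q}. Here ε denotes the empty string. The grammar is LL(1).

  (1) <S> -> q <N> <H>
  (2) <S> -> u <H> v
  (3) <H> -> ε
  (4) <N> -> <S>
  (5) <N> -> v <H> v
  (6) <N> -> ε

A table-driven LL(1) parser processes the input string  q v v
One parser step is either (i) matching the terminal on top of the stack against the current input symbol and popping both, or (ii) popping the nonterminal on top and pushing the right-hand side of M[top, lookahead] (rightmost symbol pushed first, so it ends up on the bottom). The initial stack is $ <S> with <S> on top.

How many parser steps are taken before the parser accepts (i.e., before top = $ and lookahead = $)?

7

step 1: stack=$ <S>  input=q v v $  — expand <S> -> q <N> <H>
step 2: stack=$ <H> <N> q  input=q v v $  — match q
step 3: stack=$ <H> <N>  input=v v $  — expand <N> -> v <H> v
step 4: stack=$ <H> v <H> v  input=v v $  — match v
step 5: stack=$ <H> v <H>  input=v $  — expand <H> -> ε
step 6: stack=$ <H> v  input=v $  — match v
step 7: stack=$ <H>  input=$  — expand <H> -> ε
Accept reached after 7 steps.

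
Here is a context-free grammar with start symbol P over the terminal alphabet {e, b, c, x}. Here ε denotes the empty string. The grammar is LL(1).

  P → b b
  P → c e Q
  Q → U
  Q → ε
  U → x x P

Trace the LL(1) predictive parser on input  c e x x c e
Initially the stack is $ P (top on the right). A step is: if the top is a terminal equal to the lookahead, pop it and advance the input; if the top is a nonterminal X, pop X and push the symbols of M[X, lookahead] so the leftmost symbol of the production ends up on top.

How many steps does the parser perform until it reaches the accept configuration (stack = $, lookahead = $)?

11

      Stack    Input          Action
   1  $ P      c e x x c e $  expand P → c e Q
   2  $ Q e c  c e x x c e $  match c
   3  $ Q e    e x x c e $    match e
   4  $ Q      x x c e $      expand Q → U
   5  $ U      x x c e $      expand U → x x P
   6  $ P x x  x x c e $      match x
   7  $ P x    x c e $        match x
   8  $ P      c e $          expand P → c e Q
   9  $ Q e c  c e $          match c
  10  $ Q e    e $            match e
  11  $ Q      $              expand Q → ε
Accept reached after 11 steps.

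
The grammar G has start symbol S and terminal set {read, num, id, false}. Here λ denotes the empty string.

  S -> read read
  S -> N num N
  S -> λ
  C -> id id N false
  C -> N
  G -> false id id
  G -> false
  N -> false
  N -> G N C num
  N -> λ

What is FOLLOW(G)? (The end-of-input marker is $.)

{false, id, num}

FIRST(G) = {false}
FIRST(N) = {λ, false}  (via G N C num)
FIRST(S) = {λ, false, num, read}  (via N num N)
FIRST(C) = {λ, false, id}  (via N)
FOLLOW(S) includes $ since S is the start symbol.
FOLLOW(S): S appears on no right-hand side. Thus FOLLOW(S) = {$}.
FOLLOW(C): in N->G N C num, C is followed by num with FIRST {num}. Thus FOLLOW(C) = {num}.
FOLLOW(G): in N->G N C num, G is followed by N C num with FIRST {false, id, num}. Thus FOLLOW(G) = {false, id, num}.
FOLLOW(N): in S->N num N (occurrence 1), N is followed by num N with FIRST {num}; in S->N num N (occurrence 2), the suffix after N is empty, so FOLLOW(N) ⊇ FOLLOW(S) = {$}; in C->id id N false, N is followed by false with FIRST {false}; in C->N, the suffix after N is empty, so FOLLOW(N) ⊇ FOLLOW(C) = {num}; in N->G N C num, N is followed by C num with FIRST {false, id, num}. Thus FOLLOW(N) = {$, false, id, num}.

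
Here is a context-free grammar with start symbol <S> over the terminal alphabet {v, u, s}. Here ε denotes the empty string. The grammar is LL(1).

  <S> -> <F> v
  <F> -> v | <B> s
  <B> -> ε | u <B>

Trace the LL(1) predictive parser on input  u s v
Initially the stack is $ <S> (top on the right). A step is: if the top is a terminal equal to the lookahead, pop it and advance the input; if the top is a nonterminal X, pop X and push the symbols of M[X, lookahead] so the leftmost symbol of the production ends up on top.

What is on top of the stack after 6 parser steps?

v

     Stack        Input    Action
  1  $ <S>        u s v $  expand <S> -> <F> v
  2  $ v <F>      u s v $  expand <F> -> <B> s
  3  $ v s <B>    u s v $  expand <B> -> u <B>
  4  $ v s <B> u  u s v $  match u
  5  $ v s <B>    s v $    expand <B> -> ε
  6  $ v s        s v $    match s
Stack after step 6: $ v (top = v).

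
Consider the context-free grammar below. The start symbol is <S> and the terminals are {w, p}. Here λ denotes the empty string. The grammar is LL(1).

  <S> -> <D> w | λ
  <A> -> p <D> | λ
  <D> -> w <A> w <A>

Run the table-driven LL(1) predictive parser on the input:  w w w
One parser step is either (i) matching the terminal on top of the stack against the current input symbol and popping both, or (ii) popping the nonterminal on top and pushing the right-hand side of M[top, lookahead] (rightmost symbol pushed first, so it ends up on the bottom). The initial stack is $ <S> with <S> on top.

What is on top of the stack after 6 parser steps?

step 1: stack=$ <S>  input=w w w $  — expand <S> -> <D> w
step 2: stack=$ w <D>  input=w w w $  — expand <D> -> w <A> w <A>
step 3: stack=$ w <A> w <A> w  input=w w w $  — match w
step 4: stack=$ w <A> w <A>  input=w w $  — expand <A> -> λ
step 5: stack=$ w <A> w  input=w w $  — match w
step 6: stack=$ w <A>  input=w $  — expand <A> -> λ
Stack after step 6: $ w (top = w).

w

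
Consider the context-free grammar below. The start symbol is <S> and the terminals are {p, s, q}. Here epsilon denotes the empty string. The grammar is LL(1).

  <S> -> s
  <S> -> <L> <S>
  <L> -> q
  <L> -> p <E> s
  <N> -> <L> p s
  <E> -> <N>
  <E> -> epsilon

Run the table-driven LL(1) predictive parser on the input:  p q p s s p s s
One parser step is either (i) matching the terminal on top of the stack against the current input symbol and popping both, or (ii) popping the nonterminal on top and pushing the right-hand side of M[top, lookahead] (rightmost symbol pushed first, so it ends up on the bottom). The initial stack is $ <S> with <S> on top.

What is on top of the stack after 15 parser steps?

step 1: stack=$ <S>  input=p q p s s p s s $  — expand <S> -> <L> <S>
step 2: stack=$ <S> <L>  input=p q p s s p s s $  — expand <L> -> p <E> s
step 3: stack=$ <S> s <E> p  input=p q p s s p s s $  — match p
step 4: stack=$ <S> s <E>  input=q p s s p s s $  — expand <E> -> <N>
step 5: stack=$ <S> s <N>  input=q p s s p s s $  — expand <N> -> <L> p s
step 6: stack=$ <S> s s p <L>  input=q p s s p s s $  — expand <L> -> q
step 7: stack=$ <S> s s p q  input=q p s s p s s $  — match q
step 8: stack=$ <S> s s p  input=p s s p s s $  — match p
step 9: stack=$ <S> s s  input=s s p s s $  — match s
step 10: stack=$ <S> s  input=s p s s $  — match s
step 11: stack=$ <S>  input=p s s $  — expand <S> -> <L> <S>
step 12: stack=$ <S> <L>  input=p s s $  — expand <L> -> p <E> s
step 13: stack=$ <S> s <E> p  input=p s s $  — match p
step 14: stack=$ <S> s <E>  input=s s $  — expand <E> -> epsilon
step 15: stack=$ <S> s  input=s s $  — match s
Stack after step 15: $ <S> (top = <S>).

<S>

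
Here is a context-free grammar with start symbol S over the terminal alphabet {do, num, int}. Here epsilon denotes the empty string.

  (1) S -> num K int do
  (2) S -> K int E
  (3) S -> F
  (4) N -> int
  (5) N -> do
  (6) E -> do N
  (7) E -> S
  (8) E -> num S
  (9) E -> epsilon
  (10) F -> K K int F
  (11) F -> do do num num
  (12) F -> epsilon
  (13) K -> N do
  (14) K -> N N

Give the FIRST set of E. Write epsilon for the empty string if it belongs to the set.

{epsilon, do, int, num}

FIRST(N): from N->int we get {int}; from N->do we get {do}. So FIRST(N) = {do, int}.
FIRST(K): from K->N do we get {do, int}; from K->N N we get {do, int}. So FIRST(K) = {do, int}.
FIRST(F): from F->K K int F we get {do, int}; from F->do do num num we get {do}; from F->epsilon we get {epsilon}. So FIRST(F) = {epsilon, do, int}.
FIRST(S): from S->num K int do we get {num}; from S->K int E we get {do, int}; from S->F we get {epsilon, do, int}. So FIRST(S) = {epsilon, do, int, num}.
FIRST(E): from E->do N we get {do}; from E->S we get {epsilon, do, int, num}; from E->num S we get {num}; from E->epsilon we get {epsilon}. So FIRST(E) = {epsilon, do, int, num}.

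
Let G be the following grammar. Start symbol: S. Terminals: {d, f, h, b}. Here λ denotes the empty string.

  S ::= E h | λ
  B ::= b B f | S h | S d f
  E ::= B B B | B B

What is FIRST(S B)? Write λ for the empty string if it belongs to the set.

FIRST(S) = {λ, b, d, h}  (via E h)
FIRST(B) = {b, d, h}  (via S h, S d f)
FIRST(E) = {b, d, h}  (via B B B, B B)
FIRST(S B): take FIRST of each symbol in turn, carrying on past any symbol whose FIRST contains λ; result {b, d, h}.

{b, d, h}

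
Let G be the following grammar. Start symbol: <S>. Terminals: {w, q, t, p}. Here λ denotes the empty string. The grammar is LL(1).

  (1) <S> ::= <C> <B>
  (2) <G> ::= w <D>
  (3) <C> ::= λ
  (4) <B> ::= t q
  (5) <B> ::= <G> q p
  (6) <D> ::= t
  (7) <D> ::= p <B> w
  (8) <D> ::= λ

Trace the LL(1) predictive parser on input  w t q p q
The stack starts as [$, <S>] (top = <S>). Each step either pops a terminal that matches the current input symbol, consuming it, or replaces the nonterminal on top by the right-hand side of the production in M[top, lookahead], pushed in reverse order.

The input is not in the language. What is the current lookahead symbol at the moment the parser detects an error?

q

step 1: stack=$ <S>  input=w t q p q $  — expand <S> ::= <C> <B>
step 2: stack=$ <B> <C>  input=w t q p q $  — expand <C> ::= λ
step 3: stack=$ <B>  input=w t q p q $  — expand <B> ::= <G> q p
step 4: stack=$ p q <G>  input=w t q p q $  — expand <G> ::= w <D>
step 5: stack=$ p q <D> w  input=w t q p q $  — match w
step 6: stack=$ p q <D>  input=t q p q $  — expand <D> ::= t
step 7: stack=$ p q t  input=t q p q $  — match t
step 8: stack=$ p q  input=q p q $  — match q
step 9: stack=$ p  input=p q $  — match p
step 10: stack=$  input=q $  — error: stack empty but input remains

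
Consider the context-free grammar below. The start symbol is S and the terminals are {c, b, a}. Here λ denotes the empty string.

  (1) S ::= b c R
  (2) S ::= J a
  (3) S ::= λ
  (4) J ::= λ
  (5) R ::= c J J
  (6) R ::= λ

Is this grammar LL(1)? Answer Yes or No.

FIRST(S) = {λ, a, b}
FIRST(J) = {λ}
FIRST(R) = {λ, c}
FOLLOW(S) = {$}
FOLLOW(J) = {$, a}
FOLLOW(R) = {$}
Each cell of M receives at most one production.

Yes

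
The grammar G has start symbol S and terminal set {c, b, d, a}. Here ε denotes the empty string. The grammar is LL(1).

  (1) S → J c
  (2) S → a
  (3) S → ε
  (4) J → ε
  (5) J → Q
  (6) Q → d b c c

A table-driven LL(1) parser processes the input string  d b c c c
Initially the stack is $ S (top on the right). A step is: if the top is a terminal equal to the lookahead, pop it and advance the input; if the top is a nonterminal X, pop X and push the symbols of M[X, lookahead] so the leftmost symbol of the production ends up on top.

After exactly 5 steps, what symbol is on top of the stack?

     Stack        Input        Action
  1  $ S          d b c c c $  expand S → J c
  2  $ c J        d b c c c $  expand J → Q
  3  $ c Q        d b c c c $  expand Q → d b c c
  4  $ c c c b d  d b c c c $  match d
  5  $ c c c b    b c c c $    match b
Stack after step 5: $ c c c (top = c).

c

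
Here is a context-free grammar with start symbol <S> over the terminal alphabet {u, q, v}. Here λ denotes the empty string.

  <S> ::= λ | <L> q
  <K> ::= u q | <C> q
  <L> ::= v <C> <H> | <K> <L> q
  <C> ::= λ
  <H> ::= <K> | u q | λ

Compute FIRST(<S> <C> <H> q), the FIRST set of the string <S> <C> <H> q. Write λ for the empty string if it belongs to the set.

FIRST(<C>) = {λ}
FIRST(<K>) = {q, u}  (via <C> q)
FIRST(<L>) = {q, u, v}  (via <K> <L> q)
FIRST(<H>) = {λ, q, u}  (via <K>)
FIRST(<S>) = {λ, q, u, v}  (via <L> q)
FIRST(<S> <C> <H> q): take FIRST of each symbol in turn, carrying on past any symbol whose FIRST contains λ; result {q, u, v}.

{q, u, v}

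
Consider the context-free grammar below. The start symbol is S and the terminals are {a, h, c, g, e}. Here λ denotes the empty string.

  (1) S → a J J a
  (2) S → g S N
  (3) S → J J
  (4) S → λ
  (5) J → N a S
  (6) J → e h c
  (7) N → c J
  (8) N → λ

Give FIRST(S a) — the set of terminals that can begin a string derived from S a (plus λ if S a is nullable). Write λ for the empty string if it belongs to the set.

{a, c, e, g}

FIRST(N) = {λ, c}
FIRST(J) = {a, c, e}  (via N a S)
FIRST(S) = {λ, a, c, e, g}  (via J J)
FIRST(S a): take FIRST of each symbol in turn, carrying on past any symbol whose FIRST contains λ; result {a, c, e, g}.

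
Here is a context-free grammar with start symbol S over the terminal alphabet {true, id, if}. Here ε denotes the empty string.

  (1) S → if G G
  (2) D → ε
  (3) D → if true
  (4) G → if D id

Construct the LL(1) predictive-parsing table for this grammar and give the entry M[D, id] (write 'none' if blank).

D → ε

FIRST(S): from S→if G G we get {if}. So FIRST(S) = {if}.
FIRST(D): from D→ε we get {ε}; from D→if true we get {if}. So FIRST(D) = {ε, if}.
FIRST(G): from G→if D id we get {if}. So FIRST(G) = {if}.
FOLLOW(S) includes $ since S is the start symbol.
FOLLOW(D): in G→if D id, D is followed by id with FIRST {id}. Thus FOLLOW(D) = {id}.
For D → ε: FIRST(ε) = {ε}, so it goes in M[D, t] for t ∈ {}; since ε ∈ FIRST, also for every t ∈ FOLLOW(D) = {id}.
For D → if true: FIRST(if true) = {if}, so it goes in M[D, t] for t ∈ {if}.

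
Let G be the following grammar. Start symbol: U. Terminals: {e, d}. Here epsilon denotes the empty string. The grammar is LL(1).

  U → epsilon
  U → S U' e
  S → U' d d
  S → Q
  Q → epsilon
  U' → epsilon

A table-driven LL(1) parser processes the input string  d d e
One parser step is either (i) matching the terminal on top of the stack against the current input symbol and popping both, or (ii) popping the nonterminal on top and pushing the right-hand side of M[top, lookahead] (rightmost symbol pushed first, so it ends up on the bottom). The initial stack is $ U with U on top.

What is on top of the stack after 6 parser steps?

step 1: stack=$ U  input=d d e $  — expand U → S U' e
step 2: stack=$ e U' S  input=d d e $  — expand S → U' d d
step 3: stack=$ e U' d d U'  input=d d e $  — expand U' → epsilon
step 4: stack=$ e U' d d  input=d d e $  — match d
step 5: stack=$ e U' d  input=d e $  — match d
step 6: stack=$ e U'  input=e $  — expand U' → epsilon
Stack after step 6: $ e (top = e).

e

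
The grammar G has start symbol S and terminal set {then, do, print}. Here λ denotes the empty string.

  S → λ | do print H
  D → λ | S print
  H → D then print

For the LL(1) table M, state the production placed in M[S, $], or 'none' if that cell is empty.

S → λ

FIRST(S): from S→λ we get {λ}; from S→do print H we get {do}. So FIRST(S) = {λ, do}.
FIRST(D): from D→λ we get {λ}; from D→S print we get {do, print}. So FIRST(D) = {λ, do, print}.
FIRST(H): from H→D then print we get {do, print, then}. So FIRST(H) = {do, print, then}.
FOLLOW(S) includes $ since S is the start symbol.
FOLLOW(S): in D→S print, S is followed by print with FIRST {print}. Thus FOLLOW(S) = {$, print}.
For S → λ: FIRST(λ) = {λ}, so it goes in M[S, t] for t ∈ {}; since λ ∈ FIRST, also for every t ∈ FOLLOW(S) = {$, print}.
For S → do print H: FIRST(do print H) = {do}, so it goes in M[S, t] for t ∈ {do}.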